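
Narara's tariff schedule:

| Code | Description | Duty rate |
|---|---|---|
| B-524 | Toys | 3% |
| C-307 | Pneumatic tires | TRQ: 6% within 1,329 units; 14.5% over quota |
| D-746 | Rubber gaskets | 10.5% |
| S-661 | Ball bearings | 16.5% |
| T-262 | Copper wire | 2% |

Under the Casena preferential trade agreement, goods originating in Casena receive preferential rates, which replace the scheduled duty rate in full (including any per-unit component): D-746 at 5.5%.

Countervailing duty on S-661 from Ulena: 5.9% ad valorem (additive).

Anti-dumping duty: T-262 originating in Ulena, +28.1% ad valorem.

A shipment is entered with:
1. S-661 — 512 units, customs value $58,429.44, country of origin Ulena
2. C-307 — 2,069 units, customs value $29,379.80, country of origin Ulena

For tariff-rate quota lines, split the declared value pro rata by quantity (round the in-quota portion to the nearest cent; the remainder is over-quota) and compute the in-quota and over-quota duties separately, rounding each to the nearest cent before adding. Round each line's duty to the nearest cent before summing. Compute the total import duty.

Line 1 (S-661, Ulena, 512 units, $58,429.44):
Base rate for S-661 is 16.5%.
Additional duty on S-661 from Ulena: +5.9%. Applied ad valorem rate: 16.5% + 5.9% = 22.4%.
Duty = $58,429.44 × 22.4% = $13,088.19.
Line 2 (C-307, Ulena, 2,069 units, $29,379.80):
Code C-307 is under a tariff-rate quota (threshold 1,329 units). In-quota: 1,329 units at 6%; over-quota: 740 units at 14.5%.
Pro-rata value split: in-quota = $29,379.80 × 1,329/2,069 = $18,871.80; over-quota = $29,379.80 − $18,871.80 = $10,508.00.
In-quota duty = $18,871.80 × 6% = $1,132.31. Over-quota duty = $10,508.00 × 14.5% = $1,523.66.
Line duty = $1,132.31 + $1,523.66 = $2,655.97.
Total = $13,088.19 + $2,655.97 = $15,744.16.

$15,744.16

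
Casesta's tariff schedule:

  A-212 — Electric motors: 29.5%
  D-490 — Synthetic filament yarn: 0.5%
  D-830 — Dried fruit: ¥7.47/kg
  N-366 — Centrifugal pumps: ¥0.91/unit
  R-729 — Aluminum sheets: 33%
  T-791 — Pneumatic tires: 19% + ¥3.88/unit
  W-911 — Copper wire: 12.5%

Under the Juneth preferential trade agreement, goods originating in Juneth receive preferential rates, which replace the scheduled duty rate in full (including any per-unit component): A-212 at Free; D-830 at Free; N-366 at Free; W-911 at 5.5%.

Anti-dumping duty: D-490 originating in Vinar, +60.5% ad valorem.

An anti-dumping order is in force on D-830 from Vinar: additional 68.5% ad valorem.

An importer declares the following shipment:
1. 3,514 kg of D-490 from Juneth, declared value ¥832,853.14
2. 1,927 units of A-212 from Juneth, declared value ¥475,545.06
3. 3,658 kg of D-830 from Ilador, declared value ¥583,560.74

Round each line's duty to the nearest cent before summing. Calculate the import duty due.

Line 1 (D-490, Juneth, 3,514 kg, ¥832,853.14):
Base rate for D-490 is 0.5%.
Origin Juneth is the FTA partner but D-490 is not on the preference list; base rate stands.
The additional-duty order on D-490 targets Vinar, not Juneth; it does not apply.
Duty = ¥832,853.14 × 0.5% = ¥4,164.27.
Line 2 (A-212, Juneth, 1,927 units, ¥475,545.06):
Base rate for A-212 is 29.5%.
Origin Juneth qualifies under the Casesta–Juneth agreement and A-212 is covered: preferential rate Free applies instead.
Duty = ¥475,545.06 × 0% = ¥0.00.
Line 3 (D-830, Ilador, 3,658 kg, ¥583,560.74):
Base rate for D-830 is ¥7.47/kg.
D-830 has an FTA preferential rate, but origin Ilador is not Juneth; base rate stands.
The additional-duty order on D-830 targets Vinar, not Ilador; it does not apply.
Duty = 3,658 × ¥7.47 = ¥27,325.26.
Total = ¥4,164.27 + ¥0.00 + ¥27,325.26 = ¥31,489.53.

¥31,489.53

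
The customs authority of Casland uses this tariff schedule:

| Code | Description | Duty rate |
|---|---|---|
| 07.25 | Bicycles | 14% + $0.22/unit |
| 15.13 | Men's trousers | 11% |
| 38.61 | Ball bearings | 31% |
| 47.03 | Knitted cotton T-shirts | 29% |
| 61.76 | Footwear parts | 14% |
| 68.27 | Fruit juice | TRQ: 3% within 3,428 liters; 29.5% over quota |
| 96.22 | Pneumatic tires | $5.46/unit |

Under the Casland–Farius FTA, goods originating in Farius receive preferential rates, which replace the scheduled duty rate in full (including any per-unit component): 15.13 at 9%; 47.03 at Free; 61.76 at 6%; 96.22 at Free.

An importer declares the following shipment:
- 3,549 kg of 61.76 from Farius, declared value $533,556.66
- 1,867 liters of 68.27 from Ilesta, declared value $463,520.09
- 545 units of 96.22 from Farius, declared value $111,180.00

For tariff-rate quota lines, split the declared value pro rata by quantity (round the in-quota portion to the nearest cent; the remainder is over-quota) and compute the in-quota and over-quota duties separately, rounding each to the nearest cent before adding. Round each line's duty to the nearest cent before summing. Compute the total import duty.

$45,919.00

Line 1 (61.76, Farius, 3,549 kg, $533,556.66):
Base rate for 61.76 is 14%.
Origin Farius qualifies under the Casland–Farius agreement and 61.76 is covered: preferential rate 6% applies instead.
Duty = $533,556.66 × 6% = $32,013.40.
Line 2 (68.27, Ilesta, 1,867 liters, $463,520.09):
Code 68.27 is under a tariff-rate quota (threshold 3,428 liters). Quantity 1,867 liters is within the quota, so the in-quota rate 3% applies to the full value.
Duty = $463,520.09 × 3% = $13,905.60.
Line 3 (96.22, Farius, 545 units, $111,180.00):
Base rate for 96.22 is $5.46/unit.
Origin Farius qualifies under the Casland–Farius agreement and 96.22 is covered: preferential rate Free applies instead.
Duty = $111,180.00 × 0% = $0.00.
Total = $32,013.40 + $13,905.60 + $0.00 = $45,919.00.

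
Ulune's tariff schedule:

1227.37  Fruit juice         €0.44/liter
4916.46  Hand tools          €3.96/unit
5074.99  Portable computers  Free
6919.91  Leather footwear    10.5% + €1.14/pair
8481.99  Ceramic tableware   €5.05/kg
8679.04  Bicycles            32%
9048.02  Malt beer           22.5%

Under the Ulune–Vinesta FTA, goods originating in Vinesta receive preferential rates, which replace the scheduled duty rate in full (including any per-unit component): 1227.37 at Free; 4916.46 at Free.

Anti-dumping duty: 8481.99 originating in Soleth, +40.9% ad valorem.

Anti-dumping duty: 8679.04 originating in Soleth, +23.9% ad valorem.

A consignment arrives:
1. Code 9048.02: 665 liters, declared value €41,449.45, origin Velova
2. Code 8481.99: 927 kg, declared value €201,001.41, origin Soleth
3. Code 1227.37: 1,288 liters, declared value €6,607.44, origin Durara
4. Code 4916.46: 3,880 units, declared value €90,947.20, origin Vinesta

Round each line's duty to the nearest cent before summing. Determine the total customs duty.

Line 1 (9048.02, Velova, 665 liters, €41,449.45):
Base rate for 9048.02 is 22.5%.
Duty = €41,449.45 × 22.5% = €9,326.13.
Line 2 (8481.99, Soleth, 927 kg, €201,001.41):
Base rate for 8481.99 is €5.05/kg.
Additional duty on 8481.99 from Soleth: +40.9% ad valorem. Applied ad valorem rate = 40.9%.
Duty = €201,001.41 × 40.9% + 927 × €5.05 = €86,890.93.
Line 3 (1227.37, Durara, 1,288 liters, €6,607.44):
Base rate for 1227.37 is €0.44/liter.
1227.37 has an FTA preferential rate, but origin Durara is not Vinesta; base rate stands.
Duty = 1,288 × €0.44 = €566.72.
Line 4 (4916.46, Vinesta, 3,880 units, €90,947.20):
Base rate for 4916.46 is €3.96/unit.
Origin Vinesta qualifies under the Ulune–Vinesta agreement and 4916.46 is covered: preferential rate Free applies instead.
Duty = €90,947.20 × 0% = €0.00.
Total = €9,326.13 + €86,890.93 + €566.72 + €0.00 = €96,783.78.

€96,783.78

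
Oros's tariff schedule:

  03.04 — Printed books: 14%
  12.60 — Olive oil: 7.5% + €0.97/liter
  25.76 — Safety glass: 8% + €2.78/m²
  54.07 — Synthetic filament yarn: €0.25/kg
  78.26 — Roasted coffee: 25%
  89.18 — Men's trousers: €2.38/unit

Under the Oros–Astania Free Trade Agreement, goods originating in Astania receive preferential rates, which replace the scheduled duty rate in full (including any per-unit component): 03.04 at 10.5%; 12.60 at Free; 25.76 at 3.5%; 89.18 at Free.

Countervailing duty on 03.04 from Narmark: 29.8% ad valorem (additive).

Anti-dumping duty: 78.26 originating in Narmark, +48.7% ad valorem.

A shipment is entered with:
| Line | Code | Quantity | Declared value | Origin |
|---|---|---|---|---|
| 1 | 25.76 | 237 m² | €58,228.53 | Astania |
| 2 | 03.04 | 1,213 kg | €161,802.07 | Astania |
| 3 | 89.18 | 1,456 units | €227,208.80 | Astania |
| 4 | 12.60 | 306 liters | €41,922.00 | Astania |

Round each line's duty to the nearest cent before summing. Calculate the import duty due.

€19,027.22

Line 1 (25.76, Astania, 237 m², €58,228.53):
Base rate for 25.76 is 8% + €2.78/m².
Origin Astania qualifies under the Oros–Astania agreement and 25.76 is covered: preferential rate 3.5% applies instead.
Duty = €58,228.53 × 3.5% = €2,038.00.
Line 2 (03.04, Astania, 1,213 kg, €161,802.07):
Base rate for 03.04 is 14%.
Origin Astania qualifies under the Oros–Astania agreement and 03.04 is covered: preferential rate 10.5% applies instead.
The additional-duty order on 03.04 targets Narmark, not Astania; it does not apply.
Duty = €161,802.07 × 10.5% = €16,989.22.
Line 3 (89.18, Astania, 1,456 units, €227,208.80):
Base rate for 89.18 is €2.38/unit.
Origin Astania qualifies under the Oros–Astania agreement and 89.18 is covered: preferential rate Free applies instead.
Duty = €227,208.80 × 0% = €0.00.
Line 4 (12.60, Astania, 306 liters, €41,922.00):
Base rate for 12.60 is 7.5% + €0.97/liter.
Origin Astania qualifies under the Oros–Astania agreement and 12.60 is covered: preferential rate Free applies instead.
Duty = €41,922.00 × 0% = €0.00.
Total = €2,038.00 + €16,989.22 + €0.00 + €0.00 = €19,027.22.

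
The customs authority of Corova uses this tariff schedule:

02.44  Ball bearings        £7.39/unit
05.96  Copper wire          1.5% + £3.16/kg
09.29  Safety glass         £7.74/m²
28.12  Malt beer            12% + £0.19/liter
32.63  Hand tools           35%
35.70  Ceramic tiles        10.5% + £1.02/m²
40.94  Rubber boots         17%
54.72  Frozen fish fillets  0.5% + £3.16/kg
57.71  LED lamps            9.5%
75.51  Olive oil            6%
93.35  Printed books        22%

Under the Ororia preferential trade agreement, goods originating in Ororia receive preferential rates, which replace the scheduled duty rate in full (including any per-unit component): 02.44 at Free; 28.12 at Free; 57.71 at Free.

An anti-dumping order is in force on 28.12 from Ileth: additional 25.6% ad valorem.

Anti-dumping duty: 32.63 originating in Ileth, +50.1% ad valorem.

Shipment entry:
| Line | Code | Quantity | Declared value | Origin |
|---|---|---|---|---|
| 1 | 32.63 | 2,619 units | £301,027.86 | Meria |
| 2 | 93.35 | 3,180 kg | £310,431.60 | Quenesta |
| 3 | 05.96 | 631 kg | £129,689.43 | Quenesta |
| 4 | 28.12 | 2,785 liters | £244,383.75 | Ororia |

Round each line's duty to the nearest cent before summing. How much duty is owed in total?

Line 1 (32.63, Meria, 2,619 units, £301,027.86):
Base rate for 32.63 is 35%.
The additional-duty order on 32.63 targets Ileth, not Meria; it does not apply.
Duty = £301,027.86 × 35% = £105,359.75.
Line 2 (93.35, Quenesta, 3,180 kg, £310,431.60):
Base rate for 93.35 is 22%.
Duty = £310,431.60 × 22% = £68,294.95.
Line 3 (05.96, Quenesta, 631 kg, £129,689.43):
Base rate for 05.96 is 1.5% + £3.16/kg.
Duty = £129,689.43 × 1.5% + 631 × £3.16 = £3,939.30.
Line 4 (28.12, Ororia, 2,785 liters, £244,383.75):
Base rate for 28.12 is 12% + £0.19/liter.
Origin Ororia qualifies under the Corova–Ororia agreement and 28.12 is covered: preferential rate Free applies instead.
The additional-duty order on 28.12 targets Ileth, not Ororia; it does not apply.
Duty = £244,383.75 × 0% = £0.00.
Total = £105,359.75 + £68,294.95 + £3,939.30 + £0.00 = £177,594.00.

£177,594.00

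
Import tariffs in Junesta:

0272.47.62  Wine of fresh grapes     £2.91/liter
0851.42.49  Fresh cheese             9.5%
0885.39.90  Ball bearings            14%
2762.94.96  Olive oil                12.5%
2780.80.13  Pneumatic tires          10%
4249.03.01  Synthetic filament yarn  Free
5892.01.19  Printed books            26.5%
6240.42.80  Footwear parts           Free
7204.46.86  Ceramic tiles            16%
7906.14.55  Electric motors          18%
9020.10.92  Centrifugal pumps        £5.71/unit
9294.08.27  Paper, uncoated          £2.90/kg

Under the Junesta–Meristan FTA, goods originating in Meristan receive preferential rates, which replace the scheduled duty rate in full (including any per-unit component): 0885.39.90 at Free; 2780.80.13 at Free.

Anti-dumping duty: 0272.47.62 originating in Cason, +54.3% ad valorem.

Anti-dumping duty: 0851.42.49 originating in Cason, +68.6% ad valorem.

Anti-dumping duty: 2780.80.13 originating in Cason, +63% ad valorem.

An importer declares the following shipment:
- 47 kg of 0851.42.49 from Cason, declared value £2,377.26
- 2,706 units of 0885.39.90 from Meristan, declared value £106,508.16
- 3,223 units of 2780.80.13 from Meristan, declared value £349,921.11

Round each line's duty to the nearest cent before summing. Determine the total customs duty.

£1,856.64

Line 1 (0851.42.49, Cason, 47 kg, £2,377.26):
Base rate for 0851.42.49 is 9.5%.
Additional duty on 0851.42.49 from Cason: +68.6%. Applied ad valorem rate: 9.5% + 68.6% = 78.1%.
Duty = £2,377.26 × 78.1% = £1,856.64.
Line 2 (0885.39.90, Meristan, 2,706 units, £106,508.16):
Base rate for 0885.39.90 is 14%.
Origin Meristan qualifies under the Junesta–Meristan agreement and 0885.39.90 is covered: preferential rate Free applies instead.
Duty = £106,508.16 × 0% = £0.00.
Line 3 (2780.80.13, Meristan, 3,223 units, £349,921.11):
Base rate for 2780.80.13 is 10%.
Origin Meristan qualifies under the Junesta–Meristan agreement and 2780.80.13 is covered: preferential rate Free applies instead.
The additional-duty order on 2780.80.13 targets Cason, not Meristan; it does not apply.
Duty = £349,921.11 × 0% = £0.00.
Total = £1,856.64 + £0.00 + £0.00 = £1,856.64.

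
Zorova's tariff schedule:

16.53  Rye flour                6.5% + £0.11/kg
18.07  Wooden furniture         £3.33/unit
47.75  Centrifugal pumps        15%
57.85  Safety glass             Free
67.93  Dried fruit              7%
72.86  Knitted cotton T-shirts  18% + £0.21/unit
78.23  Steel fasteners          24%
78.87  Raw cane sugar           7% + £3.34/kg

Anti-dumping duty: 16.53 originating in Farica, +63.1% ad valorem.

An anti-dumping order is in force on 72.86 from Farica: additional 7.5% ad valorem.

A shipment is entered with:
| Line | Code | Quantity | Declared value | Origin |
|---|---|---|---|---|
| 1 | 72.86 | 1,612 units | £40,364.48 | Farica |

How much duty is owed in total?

£10,631.46

Line 1 (72.86, Farica, 1,612 units, £40,364.48):
Base rate for 72.86 is 18% + £0.21/unit.
Additional duty on 72.86 from Farica: +7.5%. Applied ad valorem rate: 18% + 7.5% = 25.5%.
Duty = £40,364.48 × 25.5% + 1,612 × £0.21 = £10,631.46.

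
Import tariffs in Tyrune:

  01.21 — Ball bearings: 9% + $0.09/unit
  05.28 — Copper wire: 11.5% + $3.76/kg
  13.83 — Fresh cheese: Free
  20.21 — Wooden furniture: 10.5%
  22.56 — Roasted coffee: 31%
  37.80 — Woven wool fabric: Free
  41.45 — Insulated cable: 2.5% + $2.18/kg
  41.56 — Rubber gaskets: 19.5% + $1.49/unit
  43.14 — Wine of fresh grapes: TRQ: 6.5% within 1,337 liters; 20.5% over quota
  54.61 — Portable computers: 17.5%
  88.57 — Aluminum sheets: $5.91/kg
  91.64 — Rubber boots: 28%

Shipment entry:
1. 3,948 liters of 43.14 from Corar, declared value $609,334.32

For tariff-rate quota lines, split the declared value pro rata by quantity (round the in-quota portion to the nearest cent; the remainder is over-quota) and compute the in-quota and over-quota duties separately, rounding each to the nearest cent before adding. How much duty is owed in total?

Line 1 (43.14, Corar, 3,948 liters, $609,334.32):
Code 43.14 is under a tariff-rate quota (threshold 1,337 liters). In-quota: 1,337 liters at 6.5%; over-quota: 2,611 liters at 20.5%.
Pro-rata value split: in-quota = $609,334.32 × 1,337/3,948 = $206,352.58; over-quota = $609,334.32 − $206,352.58 = $402,981.74.
In-quota duty = $206,352.58 × 6.5% = $13,412.92. Over-quota duty = $402,981.74 × 20.5% = $82,611.26.
Line duty = $13,412.92 + $82,611.26 = $96,024.18.

$96,024.18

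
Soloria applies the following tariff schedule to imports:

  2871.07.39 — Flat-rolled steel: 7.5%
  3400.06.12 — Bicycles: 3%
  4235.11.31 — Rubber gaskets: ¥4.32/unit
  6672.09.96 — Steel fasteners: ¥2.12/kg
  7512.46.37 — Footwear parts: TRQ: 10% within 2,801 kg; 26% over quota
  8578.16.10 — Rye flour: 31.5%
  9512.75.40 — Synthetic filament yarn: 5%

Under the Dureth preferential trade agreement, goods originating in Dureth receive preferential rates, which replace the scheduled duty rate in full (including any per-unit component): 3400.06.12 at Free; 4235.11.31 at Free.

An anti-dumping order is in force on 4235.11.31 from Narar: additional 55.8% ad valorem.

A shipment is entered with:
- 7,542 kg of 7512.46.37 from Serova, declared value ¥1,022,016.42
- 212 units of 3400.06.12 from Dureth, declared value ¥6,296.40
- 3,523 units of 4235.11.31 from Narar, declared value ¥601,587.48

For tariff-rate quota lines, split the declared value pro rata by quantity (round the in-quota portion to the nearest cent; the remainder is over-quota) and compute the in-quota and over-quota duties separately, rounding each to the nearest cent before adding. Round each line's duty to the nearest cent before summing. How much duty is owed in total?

Line 1 (7512.46.37, Serova, 7,542 kg, ¥1,022,016.42):
Code 7512.46.37 is under a tariff-rate quota (threshold 2,801 kg). In-quota: 2,801 kg at 10%; over-quota: 4,741 kg at 26%.
Pro-rata value split: in-quota = ¥1,022,016.42 × 2,801/7,542 = ¥379,563.51; over-quota = ¥1,022,016.42 − ¥379,563.51 = ¥642,452.91.
In-quota duty = ¥379,563.51 × 10% = ¥37,956.35. Over-quota duty = ¥642,452.91 × 26% = ¥167,037.76.
Line duty = ¥37,956.35 + ¥167,037.76 = ¥204,994.11.
Line 2 (3400.06.12, Dureth, 212 units, ¥6,296.40):
Base rate for 3400.06.12 is 3%.
Origin Dureth qualifies under the Soloria–Dureth agreement and 3400.06.12 is covered: preferential rate Free applies instead.
Duty = ¥6,296.40 × 0% = ¥0.00.
Line 3 (4235.11.31, Narar, 3,523 units, ¥601,587.48):
Base rate for 4235.11.31 is ¥4.32/unit.
4235.11.31 has an FTA preferential rate, but origin Narar is not Dureth; base rate stands.
Additional duty on 4235.11.31 from Narar: +55.8% ad valorem. Applied ad valorem rate = 55.8%.
Duty = ¥601,587.48 × 55.8% + 3,523 × ¥4.32 = ¥350,905.17.
Total = ¥204,994.11 + ¥0.00 + ¥350,905.17 = ¥555,899.28.

¥555,899.28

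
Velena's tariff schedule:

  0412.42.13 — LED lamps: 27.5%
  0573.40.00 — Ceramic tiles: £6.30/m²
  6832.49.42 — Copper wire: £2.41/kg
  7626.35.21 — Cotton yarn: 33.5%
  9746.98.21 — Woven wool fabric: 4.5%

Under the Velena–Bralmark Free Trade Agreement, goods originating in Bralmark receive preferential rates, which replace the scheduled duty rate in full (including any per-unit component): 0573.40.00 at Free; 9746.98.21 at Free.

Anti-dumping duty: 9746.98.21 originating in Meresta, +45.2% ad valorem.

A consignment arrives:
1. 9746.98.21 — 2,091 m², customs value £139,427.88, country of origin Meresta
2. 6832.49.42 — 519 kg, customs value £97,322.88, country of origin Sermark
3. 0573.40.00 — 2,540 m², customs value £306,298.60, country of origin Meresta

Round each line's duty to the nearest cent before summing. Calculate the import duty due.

Line 1 (9746.98.21, Meresta, 2,091 m², £139,427.88):
Base rate for 9746.98.21 is 4.5%.
9746.98.21 has an FTA preferential rate, but origin Meresta is not Bralmark; base rate stands.
Additional duty on 9746.98.21 from Meresta: +45.2%. Applied ad valorem rate: 4.5% + 45.2% = 49.7%.
Duty = £139,427.88 × 49.7% = £69,295.66.
Line 2 (6832.49.42, Sermark, 519 kg, £97,322.88):
Base rate for 6832.49.42 is £2.41/kg.
Duty = 519 × £2.41 = £1,250.79.
Line 3 (0573.40.00, Meresta, 2,540 m², £306,298.60):
Base rate for 0573.40.00 is £6.30/m².
0573.40.00 has an FTA preferential rate, but origin Meresta is not Bralmark; base rate stands.
Duty = 2,540 × £6.30 = £16,002.00.
Total = £69,295.66 + £1,250.79 + £16,002.00 = £86,548.45.

£86,548.45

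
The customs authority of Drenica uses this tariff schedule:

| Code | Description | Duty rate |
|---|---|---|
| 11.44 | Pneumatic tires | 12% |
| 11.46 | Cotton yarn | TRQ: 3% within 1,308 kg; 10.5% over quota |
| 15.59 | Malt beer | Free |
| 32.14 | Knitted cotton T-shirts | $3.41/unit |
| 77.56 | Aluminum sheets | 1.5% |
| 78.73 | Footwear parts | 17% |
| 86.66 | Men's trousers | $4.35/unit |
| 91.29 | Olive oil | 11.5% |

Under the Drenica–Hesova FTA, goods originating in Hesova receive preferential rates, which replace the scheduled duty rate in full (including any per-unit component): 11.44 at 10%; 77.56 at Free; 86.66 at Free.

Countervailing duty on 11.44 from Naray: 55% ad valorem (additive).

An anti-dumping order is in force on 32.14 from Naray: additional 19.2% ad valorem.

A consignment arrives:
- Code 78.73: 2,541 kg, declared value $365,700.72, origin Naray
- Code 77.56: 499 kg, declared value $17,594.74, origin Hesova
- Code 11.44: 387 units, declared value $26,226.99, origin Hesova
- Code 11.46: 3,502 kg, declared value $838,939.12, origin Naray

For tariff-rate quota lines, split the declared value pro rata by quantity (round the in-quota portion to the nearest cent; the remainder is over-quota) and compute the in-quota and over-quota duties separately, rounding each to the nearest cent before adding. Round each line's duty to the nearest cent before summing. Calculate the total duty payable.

Line 1 (78.73, Naray, 2,541 kg, $365,700.72):
Base rate for 78.73 is 17%.
Duty = $365,700.72 × 17% = $62,169.12.
Line 2 (77.56, Hesova, 499 kg, $17,594.74):
Base rate for 77.56 is 1.5%.
Origin Hesova qualifies under the Drenica–Hesova agreement and 77.56 is covered: preferential rate Free applies instead.
Duty = $17,594.74 × 0% = $0.00.
Line 3 (11.44, Hesova, 387 units, $26,226.99):
Base rate for 11.44 is 12%.
Origin Hesova qualifies under the Drenica–Hesova agreement and 11.44 is covered: preferential rate 10% applies instead.
The additional-duty order on 11.44 targets Naray, not Hesova; it does not apply.
Duty = $26,226.99 × 10% = $2,622.70.
Line 4 (11.46, Naray, 3,502 kg, $838,939.12):
Code 11.46 is under a tariff-rate quota (threshold 1,308 kg). In-quota: 1,308 kg at 3%; over-quota: 2,194 kg at 10.5%.
Pro-rata value split: in-quota = $838,939.12 × 1,308/3,502 = $313,344.48; over-quota = $838,939.12 − $313,344.48 = $525,594.64.
In-quota duty = $313,344.48 × 3% = $9,400.33. Over-quota duty = $525,594.64 × 10.5% = $55,187.44.
Line duty = $9,400.33 + $55,187.44 = $64,587.77.
Total = $62,169.12 + $0.00 + $2,622.70 + $64,587.77 = $129,379.59.

$129,379.59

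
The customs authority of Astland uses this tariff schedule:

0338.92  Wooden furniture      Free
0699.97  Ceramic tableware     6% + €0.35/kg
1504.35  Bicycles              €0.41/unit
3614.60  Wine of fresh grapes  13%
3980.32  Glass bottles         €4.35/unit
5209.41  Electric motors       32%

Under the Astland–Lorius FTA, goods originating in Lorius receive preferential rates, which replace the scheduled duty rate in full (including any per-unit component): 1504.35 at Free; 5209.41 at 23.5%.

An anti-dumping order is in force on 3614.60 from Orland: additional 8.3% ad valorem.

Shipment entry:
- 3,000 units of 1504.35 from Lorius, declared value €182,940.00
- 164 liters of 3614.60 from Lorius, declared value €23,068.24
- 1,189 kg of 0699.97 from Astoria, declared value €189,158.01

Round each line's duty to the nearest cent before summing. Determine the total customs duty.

€14,764.50

Line 1 (1504.35, Lorius, 3,000 units, €182,940.00):
Base rate for 1504.35 is €0.41/unit.
Origin Lorius qualifies under the Astland–Lorius agreement and 1504.35 is covered: preferential rate Free applies instead.
Duty = €182,940.00 × 0% = €0.00.
Line 2 (3614.60, Lorius, 164 liters, €23,068.24):
Base rate for 3614.60 is 13%.
Origin Lorius is the FTA partner but 3614.60 is not on the preference list; base rate stands.
The additional-duty order on 3614.60 targets Orland, not Lorius; it does not apply.
Duty = €23,068.24 × 13% = €2,998.87.
Line 3 (0699.97, Astoria, 1,189 kg, €189,158.01):
Base rate for 0699.97 is 6% + €0.35/kg.
Duty = €189,158.01 × 6% + 1,189 × €0.35 = €11,765.63.
Total = €0.00 + €2,998.87 + €11,765.63 = €14,764.50.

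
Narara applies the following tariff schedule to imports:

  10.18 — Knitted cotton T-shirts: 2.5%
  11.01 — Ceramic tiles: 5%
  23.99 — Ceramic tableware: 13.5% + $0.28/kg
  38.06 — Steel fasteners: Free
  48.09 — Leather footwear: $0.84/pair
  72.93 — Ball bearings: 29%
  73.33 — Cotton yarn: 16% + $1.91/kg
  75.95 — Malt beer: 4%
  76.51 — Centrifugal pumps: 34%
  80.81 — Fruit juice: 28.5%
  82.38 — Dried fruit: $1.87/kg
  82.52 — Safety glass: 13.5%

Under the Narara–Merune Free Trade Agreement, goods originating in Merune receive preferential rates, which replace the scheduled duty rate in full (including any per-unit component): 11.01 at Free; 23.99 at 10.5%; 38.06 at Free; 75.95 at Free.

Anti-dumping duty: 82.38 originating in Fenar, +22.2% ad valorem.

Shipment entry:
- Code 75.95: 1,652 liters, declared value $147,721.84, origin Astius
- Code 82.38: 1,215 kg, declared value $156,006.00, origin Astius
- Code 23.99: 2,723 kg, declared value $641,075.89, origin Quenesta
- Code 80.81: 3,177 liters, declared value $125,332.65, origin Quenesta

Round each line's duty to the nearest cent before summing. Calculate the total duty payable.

Line 1 (75.95, Astius, 1,652 liters, $147,721.84):
Base rate for 75.95 is 4%.
75.95 has an FTA preferential rate, but origin Astius is not Merune; base rate stands.
Duty = $147,721.84 × 4% = $5,908.87.
Line 2 (82.38, Astius, 1,215 kg, $156,006.00):
Base rate for 82.38 is $1.87/kg.
The additional-duty order on 82.38 targets Fenar, not Astius; it does not apply.
Duty = 1,215 × $1.87 = $2,272.05.
Line 3 (23.99, Quenesta, 2,723 kg, $641,075.89):
Base rate for 23.99 is 13.5% + $0.28/kg.
23.99 has an FTA preferential rate, but origin Quenesta is not Merune; base rate stands.
Duty = $641,075.89 × 13.5% + 2,723 × $0.28 = $87,307.69.
Line 4 (80.81, Quenesta, 3,177 liters, $125,332.65):
Base rate for 80.81 is 28.5%.
Duty = $125,332.65 × 28.5% = $35,719.81.
Total = $5,908.87 + $2,272.05 + $87,307.69 + $35,719.81 = $131,208.42.

$131,208.42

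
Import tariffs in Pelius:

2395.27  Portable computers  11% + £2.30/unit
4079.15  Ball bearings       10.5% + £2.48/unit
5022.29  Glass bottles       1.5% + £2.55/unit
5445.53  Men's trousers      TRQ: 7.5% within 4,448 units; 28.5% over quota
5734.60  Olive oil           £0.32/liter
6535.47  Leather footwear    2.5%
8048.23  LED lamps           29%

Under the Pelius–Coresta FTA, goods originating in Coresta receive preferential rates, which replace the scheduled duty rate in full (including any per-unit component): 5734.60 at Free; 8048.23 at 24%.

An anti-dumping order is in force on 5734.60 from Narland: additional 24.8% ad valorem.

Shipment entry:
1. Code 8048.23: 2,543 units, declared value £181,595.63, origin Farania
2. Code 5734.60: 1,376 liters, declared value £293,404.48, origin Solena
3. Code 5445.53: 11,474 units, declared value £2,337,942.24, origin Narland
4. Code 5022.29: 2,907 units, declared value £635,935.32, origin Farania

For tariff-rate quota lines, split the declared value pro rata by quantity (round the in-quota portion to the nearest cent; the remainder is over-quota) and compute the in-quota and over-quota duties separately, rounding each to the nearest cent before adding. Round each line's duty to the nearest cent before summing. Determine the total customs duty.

Line 1 (8048.23, Farania, 2,543 units, £181,595.63):
Base rate for 8048.23 is 29%.
8048.23 has an FTA preferential rate, but origin Farania is not Coresta; base rate stands.
Duty = £181,595.63 × 29% = £52,662.73.
Line 2 (5734.60, Solena, 1,376 liters, £293,404.48):
Base rate for 5734.60 is £0.32/liter.
5734.60 has an FTA preferential rate, but origin Solena is not Coresta; base rate stands.
The additional-duty order on 5734.60 targets Narland, not Solena; it does not apply.
Duty = 1,376 × £0.32 = £440.32.
Line 3 (5445.53, Narland, 11,474 units, £2,337,942.24):
Code 5445.53 is under a tariff-rate quota (threshold 4,448 units). In-quota: 4,448 units at 7.5%; over-quota: 7,026 units at 28.5%.
Pro-rata value split: in-quota = £2,337,942.24 × 4,448/11,474 = £906,324.48; over-quota = £2,337,942.24 − £906,324.48 = £1,431,617.76.
In-quota duty = £906,324.48 × 7.5% = £67,974.34. Over-quota duty = £1,431,617.76 × 28.5% = £408,011.06.
Line duty = £67,974.34 + £408,011.06 = £475,985.40.
Line 4 (5022.29, Farania, 2,907 units, £635,935.32):
Base rate for 5022.29 is 1.5% + £2.55/unit.
Duty = £635,935.32 × 1.5% + 2,907 × £2.55 = £16,951.88.
Total = £52,662.73 + £440.32 + £475,985.40 + £16,951.88 = £546,040.33.

£546,040.33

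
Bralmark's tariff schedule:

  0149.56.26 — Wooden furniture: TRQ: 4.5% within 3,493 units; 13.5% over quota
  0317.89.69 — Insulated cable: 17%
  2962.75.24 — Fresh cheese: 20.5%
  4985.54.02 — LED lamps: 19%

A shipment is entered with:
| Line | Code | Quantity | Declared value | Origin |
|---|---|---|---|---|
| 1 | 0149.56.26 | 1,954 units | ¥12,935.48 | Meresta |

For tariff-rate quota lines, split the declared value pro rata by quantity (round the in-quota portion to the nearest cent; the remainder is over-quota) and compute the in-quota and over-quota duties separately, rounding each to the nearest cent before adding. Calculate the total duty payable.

Line 1 (0149.56.26, Meresta, 1,954 units, ¥12,935.48):
Code 0149.56.26 is under a tariff-rate quota (threshold 3,493 units). Quantity 1,954 units is within the quota, so the in-quota rate 4.5% applies to the full value.
Duty = ¥12,935.48 × 4.5% = ¥582.10.

¥582.10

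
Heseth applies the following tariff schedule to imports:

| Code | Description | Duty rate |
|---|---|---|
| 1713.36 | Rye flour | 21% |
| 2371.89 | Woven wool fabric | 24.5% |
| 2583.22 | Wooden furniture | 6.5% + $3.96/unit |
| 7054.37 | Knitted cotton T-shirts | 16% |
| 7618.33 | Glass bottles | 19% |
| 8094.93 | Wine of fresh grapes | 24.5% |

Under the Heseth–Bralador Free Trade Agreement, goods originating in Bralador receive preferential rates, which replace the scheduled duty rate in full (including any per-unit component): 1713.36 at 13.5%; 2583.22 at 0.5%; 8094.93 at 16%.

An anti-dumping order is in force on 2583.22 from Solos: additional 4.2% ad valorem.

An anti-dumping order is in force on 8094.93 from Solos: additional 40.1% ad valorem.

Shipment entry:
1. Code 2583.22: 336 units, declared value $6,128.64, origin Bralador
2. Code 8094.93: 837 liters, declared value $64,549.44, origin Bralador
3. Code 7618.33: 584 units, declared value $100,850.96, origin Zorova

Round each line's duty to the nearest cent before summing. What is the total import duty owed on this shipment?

$29,520.23

Line 1 (2583.22, Bralador, 336 units, $6,128.64):
Base rate for 2583.22 is 6.5% + $3.96/unit.
Origin Bralador qualifies under the Heseth–Bralador agreement and 2583.22 is covered: preferential rate 0.5% applies instead.
The additional-duty order on 2583.22 targets Solos, not Bralador; it does not apply.
Duty = $6,128.64 × 0.5% = $30.64.
Line 2 (8094.93, Bralador, 837 liters, $64,549.44):
Base rate for 8094.93 is 24.5%.
Origin Bralador qualifies under the Heseth–Bralador agreement and 8094.93 is covered: preferential rate 16% applies instead.
The additional-duty order on 8094.93 targets Solos, not Bralador; it does not apply.
Duty = $64,549.44 × 16% = $10,327.91.
Line 3 (7618.33, Zorova, 584 units, $100,850.96):
Base rate for 7618.33 is 19%.
Duty = $100,850.96 × 19% = $19,161.68.
Total = $30.64 + $10,327.91 + $19,161.68 = $29,520.23.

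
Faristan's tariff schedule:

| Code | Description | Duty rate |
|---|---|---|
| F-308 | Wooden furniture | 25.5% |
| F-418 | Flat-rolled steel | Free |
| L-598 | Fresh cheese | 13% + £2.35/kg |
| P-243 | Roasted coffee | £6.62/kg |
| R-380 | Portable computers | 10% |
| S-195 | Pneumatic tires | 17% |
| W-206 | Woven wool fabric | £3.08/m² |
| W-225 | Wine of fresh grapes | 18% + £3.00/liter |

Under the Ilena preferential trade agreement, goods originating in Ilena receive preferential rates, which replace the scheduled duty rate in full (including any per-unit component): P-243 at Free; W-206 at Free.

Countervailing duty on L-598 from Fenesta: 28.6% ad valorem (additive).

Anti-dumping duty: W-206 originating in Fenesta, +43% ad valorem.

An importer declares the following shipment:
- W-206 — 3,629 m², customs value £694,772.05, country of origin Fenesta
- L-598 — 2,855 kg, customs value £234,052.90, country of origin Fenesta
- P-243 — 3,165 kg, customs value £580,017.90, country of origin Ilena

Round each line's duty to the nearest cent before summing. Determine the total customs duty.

Line 1 (W-206, Fenesta, 3,629 m², £694,772.05):
Base rate for W-206 is £3.08/m².
W-206 has an FTA preferential rate, but origin Fenesta is not Ilena; base rate stands.
Additional duty on W-206 from Fenesta: +43% ad valorem. Applied ad valorem rate = 43%.
Duty = £694,772.05 × 43% + 3,629 × £3.08 = £309,929.30.
Line 2 (L-598, Fenesta, 2,855 kg, £234,052.90):
Base rate for L-598 is 13% + £2.35/kg.
Additional duty on L-598 from Fenesta: +28.6%. Applied ad valorem rate: 13% + 28.6% = 41.6%.
Duty = £234,052.90 × 41.6% + 2,855 × £2.35 = £104,075.26.
Line 3 (P-243, Ilena, 3,165 kg, £580,017.90):
Base rate for P-243 is £6.62/kg.
Origin Ilena qualifies under the Faristan–Ilena agreement and P-243 is covered: preferential rate Free applies instead.
Duty = £580,017.90 × 0% = £0.00.
Total = £309,929.30 + £104,075.26 + £0.00 = £414,004.56.

£414,004.56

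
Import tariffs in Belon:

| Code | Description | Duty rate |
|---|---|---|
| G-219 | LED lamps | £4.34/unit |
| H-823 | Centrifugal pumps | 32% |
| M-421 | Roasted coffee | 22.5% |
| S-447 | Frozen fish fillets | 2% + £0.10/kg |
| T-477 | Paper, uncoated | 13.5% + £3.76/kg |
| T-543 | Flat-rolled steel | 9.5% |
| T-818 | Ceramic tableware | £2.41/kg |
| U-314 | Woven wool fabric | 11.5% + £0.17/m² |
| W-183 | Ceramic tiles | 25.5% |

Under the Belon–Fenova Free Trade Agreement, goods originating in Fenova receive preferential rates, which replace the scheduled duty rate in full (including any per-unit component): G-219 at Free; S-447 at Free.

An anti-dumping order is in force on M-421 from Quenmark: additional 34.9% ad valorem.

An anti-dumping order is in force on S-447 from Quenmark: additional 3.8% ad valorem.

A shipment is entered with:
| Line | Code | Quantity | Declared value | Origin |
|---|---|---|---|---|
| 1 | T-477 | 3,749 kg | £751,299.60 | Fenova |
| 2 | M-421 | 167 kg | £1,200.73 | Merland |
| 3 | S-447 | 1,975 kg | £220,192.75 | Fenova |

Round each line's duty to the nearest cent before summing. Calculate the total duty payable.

Line 1 (T-477, Fenova, 3,749 kg, £751,299.60):
Base rate for T-477 is 13.5% + £3.76/kg.
Origin Fenova is the FTA partner but T-477 is not on the preference list; base rate stands.
Duty = £751,299.60 × 13.5% + 3,749 × £3.76 = £115,521.69.
Line 2 (M-421, Merland, 167 kg, £1,200.73):
Base rate for M-421 is 22.5%.
The additional-duty order on M-421 targets Quenmark, not Merland; it does not apply.
Duty = £1,200.73 × 22.5% = £270.16.
Line 3 (S-447, Fenova, 1,975 kg, £220,192.75):
Base rate for S-447 is 2% + £0.10/kg.
Origin Fenova qualifies under the Belon–Fenova agreement and S-447 is covered: preferential rate Free applies instead.
The additional-duty order on S-447 targets Quenmark, not Fenova; it does not apply.
Duty = £220,192.75 × 0% = £0.00.
Total = £115,521.69 + £270.16 + £0.00 = £115,791.85.

£115,791.85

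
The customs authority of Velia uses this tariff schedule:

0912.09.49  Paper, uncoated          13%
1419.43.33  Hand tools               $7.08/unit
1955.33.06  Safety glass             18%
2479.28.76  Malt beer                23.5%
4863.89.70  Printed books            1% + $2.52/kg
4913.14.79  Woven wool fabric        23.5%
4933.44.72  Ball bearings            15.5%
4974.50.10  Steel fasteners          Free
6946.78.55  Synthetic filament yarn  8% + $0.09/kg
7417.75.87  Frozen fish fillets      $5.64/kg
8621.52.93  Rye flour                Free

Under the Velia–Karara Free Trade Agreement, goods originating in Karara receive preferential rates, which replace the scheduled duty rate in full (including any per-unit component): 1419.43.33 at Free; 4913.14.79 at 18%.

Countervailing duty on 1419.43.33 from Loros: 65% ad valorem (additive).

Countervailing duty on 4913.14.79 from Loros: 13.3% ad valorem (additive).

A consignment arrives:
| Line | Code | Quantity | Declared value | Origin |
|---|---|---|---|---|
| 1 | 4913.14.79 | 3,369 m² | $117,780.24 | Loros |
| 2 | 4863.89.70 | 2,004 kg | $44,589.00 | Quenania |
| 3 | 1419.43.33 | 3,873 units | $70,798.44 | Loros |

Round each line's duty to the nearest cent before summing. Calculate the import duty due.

$122,278.93

Line 1 (4913.14.79, Loros, 3,369 m², $117,780.24):
Base rate for 4913.14.79 is 23.5%.
4913.14.79 has an FTA preferential rate, but origin Loros is not Karara; base rate stands.
Additional duty on 4913.14.79 from Loros: +13.3%. Applied ad valorem rate: 23.5% + 13.3% = 36.8%.
Duty = $117,780.24 × 36.8% = $43,343.13.
Line 2 (4863.89.70, Quenania, 2,004 kg, $44,589.00):
Base rate for 4863.89.70 is 1% + $2.52/kg.
Duty = $44,589.00 × 1% + 2,004 × $2.52 = $5,495.97.
Line 3 (1419.43.33, Loros, 3,873 units, $70,798.44):
Base rate for 1419.43.33 is $7.08/unit.
1419.43.33 has an FTA preferential rate, but origin Loros is not Karara; base rate stands.
Additional duty on 1419.43.33 from Loros: +65% ad valorem. Applied ad valorem rate = 65%.
Duty = $70,798.44 × 65% + 3,873 × $7.08 = $73,439.83.
Total = $43,343.13 + $5,495.97 + $73,439.83 = $122,278.93.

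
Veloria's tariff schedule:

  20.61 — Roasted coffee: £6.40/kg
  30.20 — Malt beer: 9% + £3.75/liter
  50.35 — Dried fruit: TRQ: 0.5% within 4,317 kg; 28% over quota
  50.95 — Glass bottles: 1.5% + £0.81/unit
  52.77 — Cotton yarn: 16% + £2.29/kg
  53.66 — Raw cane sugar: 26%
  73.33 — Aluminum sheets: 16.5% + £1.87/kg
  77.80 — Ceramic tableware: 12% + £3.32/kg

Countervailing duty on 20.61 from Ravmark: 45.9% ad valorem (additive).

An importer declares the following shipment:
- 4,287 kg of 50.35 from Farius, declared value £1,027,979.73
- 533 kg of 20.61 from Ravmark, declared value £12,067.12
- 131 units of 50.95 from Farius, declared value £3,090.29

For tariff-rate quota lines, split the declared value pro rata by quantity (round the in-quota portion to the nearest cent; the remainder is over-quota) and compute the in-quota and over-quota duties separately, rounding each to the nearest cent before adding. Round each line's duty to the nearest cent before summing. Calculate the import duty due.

£14,242.37

Line 1 (50.35, Farius, 4,287 kg, £1,027,979.73):
Code 50.35 is under a tariff-rate quota (threshold 4,317 kg). Quantity 4,287 kg is within the quota, so the in-quota rate 0.5% applies to the full value.
Duty = £1,027,979.73 × 0.5% = £5,139.90.
Line 2 (20.61, Ravmark, 533 kg, £12,067.12):
Base rate for 20.61 is £6.40/kg.
Additional duty on 20.61 from Ravmark: +45.9% ad valorem. Applied ad valorem rate = 45.9%.
Duty = £12,067.12 × 45.9% + 533 × £6.40 = £8,950.01.
Line 3 (50.95, Farius, 131 units, £3,090.29):
Base rate for 50.95 is 1.5% + £0.81/unit.
Duty = £3,090.29 × 1.5% + 131 × £0.81 = £152.46.
Total = £5,139.90 + £8,950.01 + £152.46 = £14,242.37.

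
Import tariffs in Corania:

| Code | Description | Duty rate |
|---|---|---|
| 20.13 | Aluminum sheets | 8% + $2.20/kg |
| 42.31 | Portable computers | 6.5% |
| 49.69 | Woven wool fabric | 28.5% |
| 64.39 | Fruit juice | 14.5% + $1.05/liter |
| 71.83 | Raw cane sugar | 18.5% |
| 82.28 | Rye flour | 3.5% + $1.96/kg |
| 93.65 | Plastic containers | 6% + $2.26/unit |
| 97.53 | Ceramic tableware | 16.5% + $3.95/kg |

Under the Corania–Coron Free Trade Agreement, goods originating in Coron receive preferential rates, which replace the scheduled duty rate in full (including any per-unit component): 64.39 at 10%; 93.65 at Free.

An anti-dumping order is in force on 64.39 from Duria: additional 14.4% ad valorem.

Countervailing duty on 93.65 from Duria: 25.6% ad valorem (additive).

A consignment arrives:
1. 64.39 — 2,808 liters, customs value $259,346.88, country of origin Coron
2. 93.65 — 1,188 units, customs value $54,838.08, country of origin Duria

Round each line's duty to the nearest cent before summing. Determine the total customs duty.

Line 1 (64.39, Coron, 2,808 liters, $259,346.88):
Base rate for 64.39 is 14.5% + $1.05/liter.
Origin Coron qualifies under the Corania–Coron agreement and 64.39 is covered: preferential rate 10% applies instead.
The additional-duty order on 64.39 targets Duria, not Coron; it does not apply.
Duty = $259,346.88 × 10% = $25,934.69.
Line 2 (93.65, Duria, 1,188 units, $54,838.08):
Base rate for 93.65 is 6% + $2.26/unit.
93.65 has an FTA preferential rate, but origin Duria is not Coron; base rate stands.
Additional duty on 93.65 from Duria: +25.6%. Applied ad valorem rate: 6% + 25.6% = 31.6%.
Duty = $54,838.08 × 31.6% + 1,188 × $2.26 = $20,013.71.
Total = $25,934.69 + $20,013.71 = $45,948.40.

$45,948.40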